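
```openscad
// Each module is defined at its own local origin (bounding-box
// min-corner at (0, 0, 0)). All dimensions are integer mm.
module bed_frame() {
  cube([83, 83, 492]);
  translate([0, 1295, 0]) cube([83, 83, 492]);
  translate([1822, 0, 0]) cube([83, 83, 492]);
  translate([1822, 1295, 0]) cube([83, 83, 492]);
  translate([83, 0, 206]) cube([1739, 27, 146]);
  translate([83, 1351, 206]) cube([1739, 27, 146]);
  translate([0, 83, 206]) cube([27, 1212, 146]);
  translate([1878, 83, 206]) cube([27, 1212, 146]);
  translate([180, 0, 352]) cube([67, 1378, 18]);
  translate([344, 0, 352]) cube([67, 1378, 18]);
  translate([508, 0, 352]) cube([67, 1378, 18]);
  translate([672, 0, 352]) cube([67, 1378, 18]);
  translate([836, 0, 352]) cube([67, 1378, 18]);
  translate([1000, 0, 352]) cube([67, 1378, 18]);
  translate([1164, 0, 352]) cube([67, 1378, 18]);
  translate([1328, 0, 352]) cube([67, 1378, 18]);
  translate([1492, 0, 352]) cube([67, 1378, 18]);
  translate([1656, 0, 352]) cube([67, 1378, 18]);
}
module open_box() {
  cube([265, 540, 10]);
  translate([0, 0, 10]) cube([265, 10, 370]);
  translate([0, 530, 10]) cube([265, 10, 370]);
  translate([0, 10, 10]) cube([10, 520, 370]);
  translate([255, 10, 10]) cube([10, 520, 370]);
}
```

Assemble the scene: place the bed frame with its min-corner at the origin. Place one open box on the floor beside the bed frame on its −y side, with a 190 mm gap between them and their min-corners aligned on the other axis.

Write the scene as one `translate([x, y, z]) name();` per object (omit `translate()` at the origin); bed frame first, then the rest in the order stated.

bed_frame();
translate([0, -730, 0]) open_box();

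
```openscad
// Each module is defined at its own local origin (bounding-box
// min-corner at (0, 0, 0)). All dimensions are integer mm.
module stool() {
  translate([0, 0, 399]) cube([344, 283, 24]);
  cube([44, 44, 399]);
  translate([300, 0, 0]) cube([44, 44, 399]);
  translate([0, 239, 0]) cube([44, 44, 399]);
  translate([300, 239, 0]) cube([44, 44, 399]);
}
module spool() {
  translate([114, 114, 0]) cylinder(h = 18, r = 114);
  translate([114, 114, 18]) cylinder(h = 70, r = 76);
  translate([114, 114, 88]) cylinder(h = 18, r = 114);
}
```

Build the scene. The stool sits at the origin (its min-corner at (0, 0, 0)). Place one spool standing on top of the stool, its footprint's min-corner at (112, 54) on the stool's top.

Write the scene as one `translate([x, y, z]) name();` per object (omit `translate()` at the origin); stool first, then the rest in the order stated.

stool();
translate([112, 54, 423]) spool();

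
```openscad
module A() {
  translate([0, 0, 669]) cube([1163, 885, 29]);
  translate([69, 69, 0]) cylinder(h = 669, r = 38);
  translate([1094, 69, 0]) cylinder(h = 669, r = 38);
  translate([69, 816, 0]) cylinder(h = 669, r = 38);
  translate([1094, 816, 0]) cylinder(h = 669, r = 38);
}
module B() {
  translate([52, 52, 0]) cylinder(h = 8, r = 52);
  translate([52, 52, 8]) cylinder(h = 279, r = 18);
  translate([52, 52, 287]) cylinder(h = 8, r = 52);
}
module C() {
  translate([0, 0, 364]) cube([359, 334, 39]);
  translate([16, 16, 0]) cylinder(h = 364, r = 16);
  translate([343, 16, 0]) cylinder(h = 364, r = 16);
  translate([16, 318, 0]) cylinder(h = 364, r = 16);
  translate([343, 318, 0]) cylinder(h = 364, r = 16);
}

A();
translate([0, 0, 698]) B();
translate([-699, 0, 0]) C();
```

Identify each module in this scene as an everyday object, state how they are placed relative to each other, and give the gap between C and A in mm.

A is a table. B is a spool. C is a stool. The spool is on top of the table. The stool is on the floor beside the table on its −x side. The gap between the stool and the table is 340 mm.

The stool's nearest face is 340 mm from the table's −x face.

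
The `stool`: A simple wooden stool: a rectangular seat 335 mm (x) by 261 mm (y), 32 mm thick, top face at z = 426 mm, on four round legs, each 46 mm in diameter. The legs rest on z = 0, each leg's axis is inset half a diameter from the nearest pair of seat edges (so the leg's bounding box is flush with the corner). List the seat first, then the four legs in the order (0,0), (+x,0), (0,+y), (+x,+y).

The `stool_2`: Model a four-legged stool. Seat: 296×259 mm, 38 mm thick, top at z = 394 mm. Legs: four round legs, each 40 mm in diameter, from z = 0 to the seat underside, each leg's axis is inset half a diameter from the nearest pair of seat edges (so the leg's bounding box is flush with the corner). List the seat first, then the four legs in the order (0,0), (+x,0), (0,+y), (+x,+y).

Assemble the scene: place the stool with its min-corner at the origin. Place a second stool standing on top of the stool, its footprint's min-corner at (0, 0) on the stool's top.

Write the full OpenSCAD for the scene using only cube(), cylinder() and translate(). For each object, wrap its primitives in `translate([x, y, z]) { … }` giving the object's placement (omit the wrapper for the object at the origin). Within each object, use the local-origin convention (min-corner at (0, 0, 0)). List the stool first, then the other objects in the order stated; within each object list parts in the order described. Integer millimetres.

translate([0, 0, 394]) cube([335, 261, 32]);
translate([23, 23, 0]) cylinder(h = 394, r = 23);
translate([312, 23, 0]) cylinder(h = 394, r = 23);
translate([23, 238, 0]) cylinder(h = 394, r = 23);
translate([312, 238, 0]) cylinder(h = 394, r = 23);
translate([0, 0, 426]) {
  translate([0, 0, 356]) cube([296, 259, 38]);
  translate([20, 20, 0]) cylinder(h = 356, r = 20);
  translate([276, 20, 0]) cylinder(h = 356, r = 20);
  translate([20, 239, 0]) cylinder(h = 356, r = 20);
  translate([276, 239, 0]) cylinder(h = 356, r = 20);
}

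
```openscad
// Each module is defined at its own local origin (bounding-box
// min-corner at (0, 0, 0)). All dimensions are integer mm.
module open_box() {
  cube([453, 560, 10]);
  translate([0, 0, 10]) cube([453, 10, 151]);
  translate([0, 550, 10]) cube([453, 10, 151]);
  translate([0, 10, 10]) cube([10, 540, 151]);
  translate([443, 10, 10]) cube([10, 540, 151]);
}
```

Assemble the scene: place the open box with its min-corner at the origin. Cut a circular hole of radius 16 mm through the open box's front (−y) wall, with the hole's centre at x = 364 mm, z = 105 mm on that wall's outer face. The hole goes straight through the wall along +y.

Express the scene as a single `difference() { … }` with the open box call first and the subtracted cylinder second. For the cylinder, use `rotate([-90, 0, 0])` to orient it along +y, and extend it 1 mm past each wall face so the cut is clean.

difference() {
  open_box();
  translate([364, -1, 105]) rotate([-90, 0, 0]) cylinder(h = 12, r = 16);
}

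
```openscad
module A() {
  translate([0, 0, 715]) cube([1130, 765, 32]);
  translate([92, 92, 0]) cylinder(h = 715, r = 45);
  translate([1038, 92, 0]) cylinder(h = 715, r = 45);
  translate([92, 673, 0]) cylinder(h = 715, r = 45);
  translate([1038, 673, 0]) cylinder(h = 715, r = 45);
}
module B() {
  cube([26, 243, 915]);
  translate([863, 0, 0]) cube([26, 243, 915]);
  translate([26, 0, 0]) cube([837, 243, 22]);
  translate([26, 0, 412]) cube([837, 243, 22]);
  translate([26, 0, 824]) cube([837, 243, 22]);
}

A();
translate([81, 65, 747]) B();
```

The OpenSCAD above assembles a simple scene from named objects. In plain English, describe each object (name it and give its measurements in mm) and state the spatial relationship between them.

A is a table with a 1130×765 mm rectangular top, 32 mm thick, top surface at z = 747 mm, supported by four round legs of 90 mm diameter, each leg's bounding box inset 47 mm from the nearest pair of top edges, running from the floor.

B is a bookshelf 889 mm wide overall, 243 mm deep and 915 mm tall. The two sides are 26 mm thick vertical panels. 3 horizontal shelves of 22 mm thickness span between the inner faces of the sides; the lowest shelf sits on the floor and shelves are stacked with a clear vertical gap of 390 mm between each pair.

The bookshelf is on top of the table.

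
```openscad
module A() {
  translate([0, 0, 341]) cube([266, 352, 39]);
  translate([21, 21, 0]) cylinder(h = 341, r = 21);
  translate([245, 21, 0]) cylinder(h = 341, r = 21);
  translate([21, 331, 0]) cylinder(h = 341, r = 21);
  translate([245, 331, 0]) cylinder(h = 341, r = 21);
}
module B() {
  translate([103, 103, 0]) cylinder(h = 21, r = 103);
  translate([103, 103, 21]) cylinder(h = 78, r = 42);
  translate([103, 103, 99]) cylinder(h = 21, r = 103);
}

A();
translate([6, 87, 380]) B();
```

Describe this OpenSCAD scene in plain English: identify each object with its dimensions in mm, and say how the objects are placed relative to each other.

A is a four-legged stool. The seat is 266×352 mm, 39 mm thick, top at z = 380 mm. It stands on four round legs, each 42 mm in diameter, from z = 0 to the seat underside, each leg's axis is inset half a diameter from the nearest pair of seat edges (so the leg's bounding box is flush with the corner).

B is a spool: two coaxial disc flanges of radius 103 mm and thickness 21 mm, joined by a core cylinder of radius 42 mm and height 78 mm. The lower flange rests on z = 0 and the three cylinders share a vertical axis.

The spool is on top of the stool.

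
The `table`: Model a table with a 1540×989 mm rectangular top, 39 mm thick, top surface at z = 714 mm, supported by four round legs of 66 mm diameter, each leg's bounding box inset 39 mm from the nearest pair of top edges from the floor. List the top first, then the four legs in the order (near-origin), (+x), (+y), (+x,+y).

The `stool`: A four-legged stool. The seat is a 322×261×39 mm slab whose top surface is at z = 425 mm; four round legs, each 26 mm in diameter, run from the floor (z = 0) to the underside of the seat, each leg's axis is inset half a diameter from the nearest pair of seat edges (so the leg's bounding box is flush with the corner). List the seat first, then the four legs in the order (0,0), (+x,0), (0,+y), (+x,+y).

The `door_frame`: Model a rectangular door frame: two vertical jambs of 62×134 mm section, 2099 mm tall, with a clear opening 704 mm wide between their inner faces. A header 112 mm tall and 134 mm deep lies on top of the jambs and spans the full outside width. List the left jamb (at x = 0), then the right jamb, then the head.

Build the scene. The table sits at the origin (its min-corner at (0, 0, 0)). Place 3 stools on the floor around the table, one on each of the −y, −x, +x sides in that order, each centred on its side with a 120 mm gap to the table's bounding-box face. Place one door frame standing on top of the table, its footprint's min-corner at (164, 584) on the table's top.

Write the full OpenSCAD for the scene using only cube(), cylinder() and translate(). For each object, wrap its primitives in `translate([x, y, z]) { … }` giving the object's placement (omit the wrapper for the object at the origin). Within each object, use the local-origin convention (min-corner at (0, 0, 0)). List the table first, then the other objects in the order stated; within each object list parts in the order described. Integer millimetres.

translate([0, 0, 675]) cube([1540, 989, 39]);
translate([72, 72, 0]) cylinder(h = 675, r = 33);
translate([1468, 72, 0]) cylinder(h = 675, r = 33);
translate([72, 917, 0]) cylinder(h = 675, r = 33);
translate([1468, 917, 0]) cylinder(h = 675, r = 33);
translate([609, -381, 0]) {
  translate([0, 0, 386]) cube([322, 261, 39]);
  translate([13, 13, 0]) cylinder(h = 386, r = 13);
  translate([309, 13, 0]) cylinder(h = 386, r = 13);
  translate([13, 248, 0]) cylinder(h = 386, r = 13);
  translate([309, 248, 0]) cylinder(h = 386, r = 13);
}
translate([-442, 364, 0]) {
  translate([0, 0, 386]) cube([322, 261, 39]);
  translate([13, 13, 0]) cylinder(h = 386, r = 13);
  translate([309, 13, 0]) cylinder(h = 386, r = 13);
  translate([13, 248, 0]) cylinder(h = 386, r = 13);
  translate([309, 248, 0]) cylinder(h = 386, r = 13);
}
translate([1660, 364, 0]) {
  translate([0, 0, 386]) cube([322, 261, 39]);
  translate([13, 13, 0]) cylinder(h = 386, r = 13);
  translate([309, 13, 0]) cylinder(h = 386, r = 13);
  translate([13, 248, 0]) cylinder(h = 386, r = 13);
  translate([309, 248, 0]) cylinder(h = 386, r = 13);
}
translate([164, 584, 714]) {
  cube([62, 134, 2099]);
  translate([766, 0, 0]) cube([62, 134, 2099]);
  translate([0, 0, 2099]) cube([828, 134, 112]);
}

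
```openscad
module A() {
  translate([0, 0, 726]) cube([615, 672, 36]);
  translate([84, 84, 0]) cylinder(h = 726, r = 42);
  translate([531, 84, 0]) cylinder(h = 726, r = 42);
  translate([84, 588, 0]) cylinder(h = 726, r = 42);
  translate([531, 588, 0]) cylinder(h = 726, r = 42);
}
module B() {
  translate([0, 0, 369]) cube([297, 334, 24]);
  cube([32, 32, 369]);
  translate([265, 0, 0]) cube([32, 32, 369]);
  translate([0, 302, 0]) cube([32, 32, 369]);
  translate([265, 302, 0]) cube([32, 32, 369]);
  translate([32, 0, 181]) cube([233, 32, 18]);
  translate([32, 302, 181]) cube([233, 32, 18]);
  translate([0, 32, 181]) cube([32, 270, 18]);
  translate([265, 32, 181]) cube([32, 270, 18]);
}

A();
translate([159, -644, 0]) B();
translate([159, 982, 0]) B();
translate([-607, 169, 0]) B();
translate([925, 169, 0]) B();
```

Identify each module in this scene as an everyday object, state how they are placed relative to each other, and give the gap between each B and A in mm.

Each stool's nearest face is 310 mm from the table's bounding box.

A is a table. B is a stool. Four stools sit around the table at the −y, +y, −x, +x sides. The gap between each stool and the table is 310 mm.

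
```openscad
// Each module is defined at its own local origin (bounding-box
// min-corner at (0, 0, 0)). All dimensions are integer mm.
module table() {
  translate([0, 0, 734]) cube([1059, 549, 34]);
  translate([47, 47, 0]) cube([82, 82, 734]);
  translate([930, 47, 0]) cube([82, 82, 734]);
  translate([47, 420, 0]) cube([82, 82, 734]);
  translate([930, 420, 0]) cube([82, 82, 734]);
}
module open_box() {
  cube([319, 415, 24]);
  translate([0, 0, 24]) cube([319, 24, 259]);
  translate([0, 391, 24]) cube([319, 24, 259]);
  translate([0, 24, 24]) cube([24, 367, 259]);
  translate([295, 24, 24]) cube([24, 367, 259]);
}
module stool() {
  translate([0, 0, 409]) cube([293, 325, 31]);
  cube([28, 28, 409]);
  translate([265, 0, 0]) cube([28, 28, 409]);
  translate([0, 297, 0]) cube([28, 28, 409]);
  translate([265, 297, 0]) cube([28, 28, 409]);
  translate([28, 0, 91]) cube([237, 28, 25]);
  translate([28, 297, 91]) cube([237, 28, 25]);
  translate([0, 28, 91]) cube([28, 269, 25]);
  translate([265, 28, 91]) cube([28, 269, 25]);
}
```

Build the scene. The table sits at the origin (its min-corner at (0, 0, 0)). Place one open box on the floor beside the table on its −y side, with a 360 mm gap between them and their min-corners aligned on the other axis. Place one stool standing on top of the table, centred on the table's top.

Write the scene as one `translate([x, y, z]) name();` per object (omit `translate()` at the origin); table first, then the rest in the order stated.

table();
translate([0, -775, 0]) open_box();
translate([383, 112, 768]) stool();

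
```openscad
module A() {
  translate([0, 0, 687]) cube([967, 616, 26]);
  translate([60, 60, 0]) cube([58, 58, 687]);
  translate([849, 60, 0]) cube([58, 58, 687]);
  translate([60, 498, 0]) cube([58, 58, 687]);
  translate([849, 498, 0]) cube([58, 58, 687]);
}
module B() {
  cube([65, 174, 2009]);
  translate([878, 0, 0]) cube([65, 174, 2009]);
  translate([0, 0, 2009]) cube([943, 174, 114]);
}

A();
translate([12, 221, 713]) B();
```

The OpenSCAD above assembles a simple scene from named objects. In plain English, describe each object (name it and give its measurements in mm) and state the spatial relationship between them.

A is a table: top 967 mm (x) × 616 mm (y), 26 mm thick, upper face at z = 713 mm, on four 58×58 mm square legs, each inset 60 mm from the nearest pair of top edges, running from z = 0 to the bottom of the top.

B is a rectangular door frame: two vertical jambs of 65×174 mm section, 2009 mm tall, with a clear opening 813 mm wide between their inner faces. A header 114 mm tall and 174 mm deep lies on top of the jambs and spans the full outside width.

The door frame is on top of the table, centred.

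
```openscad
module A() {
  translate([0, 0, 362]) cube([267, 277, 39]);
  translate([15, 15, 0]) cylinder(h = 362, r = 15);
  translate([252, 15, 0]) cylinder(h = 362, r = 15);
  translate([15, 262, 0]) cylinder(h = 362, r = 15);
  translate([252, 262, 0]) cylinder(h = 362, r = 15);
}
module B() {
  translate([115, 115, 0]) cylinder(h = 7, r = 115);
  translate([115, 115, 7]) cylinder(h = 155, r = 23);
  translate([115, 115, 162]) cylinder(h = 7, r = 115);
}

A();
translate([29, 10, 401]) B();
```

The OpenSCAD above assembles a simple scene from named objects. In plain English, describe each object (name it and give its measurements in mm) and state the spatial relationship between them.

A is a four-legged stool. The seat is a 267×277×39 mm slab whose top surface is at z = 401 mm; four round legs, each 30 mm in diameter, run from the floor (z = 0) to the underside of the seat, each leg's axis is inset half a diameter from the nearest pair of seat edges (so the leg's bounding box is flush with the corner).

B is a spool: two coaxial disc flanges of radius 115 mm and thickness 7 mm, joined by a core cylinder of radius 23 mm and height 155 mm. The lower flange rests on z = 0 and the three cylinders share a vertical axis.

The spool is on top of the stool.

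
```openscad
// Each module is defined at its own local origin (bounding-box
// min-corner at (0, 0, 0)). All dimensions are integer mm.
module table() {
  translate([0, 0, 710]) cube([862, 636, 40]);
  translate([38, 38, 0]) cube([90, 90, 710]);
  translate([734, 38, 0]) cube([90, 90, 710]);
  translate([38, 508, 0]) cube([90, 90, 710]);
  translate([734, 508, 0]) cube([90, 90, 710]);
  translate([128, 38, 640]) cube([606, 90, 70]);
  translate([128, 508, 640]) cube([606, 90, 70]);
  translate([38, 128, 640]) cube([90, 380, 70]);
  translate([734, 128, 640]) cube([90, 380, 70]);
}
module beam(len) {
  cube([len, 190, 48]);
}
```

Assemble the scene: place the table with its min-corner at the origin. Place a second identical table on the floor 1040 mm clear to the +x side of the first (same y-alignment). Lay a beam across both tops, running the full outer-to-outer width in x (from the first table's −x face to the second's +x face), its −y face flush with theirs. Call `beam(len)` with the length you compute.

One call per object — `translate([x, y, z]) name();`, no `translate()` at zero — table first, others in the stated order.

table();
translate([1902, 0, 0]) table();
translate([0, 0, 750]) beam(2764);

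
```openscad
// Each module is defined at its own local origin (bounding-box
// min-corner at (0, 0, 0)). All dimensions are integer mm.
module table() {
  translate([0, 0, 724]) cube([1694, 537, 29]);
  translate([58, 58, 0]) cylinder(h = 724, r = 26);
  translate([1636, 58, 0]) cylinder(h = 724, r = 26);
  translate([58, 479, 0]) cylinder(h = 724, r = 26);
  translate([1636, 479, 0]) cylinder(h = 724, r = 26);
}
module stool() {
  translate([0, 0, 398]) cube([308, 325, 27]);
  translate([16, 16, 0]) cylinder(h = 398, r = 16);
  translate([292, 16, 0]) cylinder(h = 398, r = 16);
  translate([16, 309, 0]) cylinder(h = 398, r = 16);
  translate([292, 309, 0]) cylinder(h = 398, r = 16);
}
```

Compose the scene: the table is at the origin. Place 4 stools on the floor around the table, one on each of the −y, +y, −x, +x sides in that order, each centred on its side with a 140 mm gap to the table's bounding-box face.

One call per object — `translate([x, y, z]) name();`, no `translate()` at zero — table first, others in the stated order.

table();
translate([693, -465, 0]) stool();
translate([693, 677, 0]) stool();
translate([-448, 106, 0]) stool();
translate([1834, 106, 0]) stool();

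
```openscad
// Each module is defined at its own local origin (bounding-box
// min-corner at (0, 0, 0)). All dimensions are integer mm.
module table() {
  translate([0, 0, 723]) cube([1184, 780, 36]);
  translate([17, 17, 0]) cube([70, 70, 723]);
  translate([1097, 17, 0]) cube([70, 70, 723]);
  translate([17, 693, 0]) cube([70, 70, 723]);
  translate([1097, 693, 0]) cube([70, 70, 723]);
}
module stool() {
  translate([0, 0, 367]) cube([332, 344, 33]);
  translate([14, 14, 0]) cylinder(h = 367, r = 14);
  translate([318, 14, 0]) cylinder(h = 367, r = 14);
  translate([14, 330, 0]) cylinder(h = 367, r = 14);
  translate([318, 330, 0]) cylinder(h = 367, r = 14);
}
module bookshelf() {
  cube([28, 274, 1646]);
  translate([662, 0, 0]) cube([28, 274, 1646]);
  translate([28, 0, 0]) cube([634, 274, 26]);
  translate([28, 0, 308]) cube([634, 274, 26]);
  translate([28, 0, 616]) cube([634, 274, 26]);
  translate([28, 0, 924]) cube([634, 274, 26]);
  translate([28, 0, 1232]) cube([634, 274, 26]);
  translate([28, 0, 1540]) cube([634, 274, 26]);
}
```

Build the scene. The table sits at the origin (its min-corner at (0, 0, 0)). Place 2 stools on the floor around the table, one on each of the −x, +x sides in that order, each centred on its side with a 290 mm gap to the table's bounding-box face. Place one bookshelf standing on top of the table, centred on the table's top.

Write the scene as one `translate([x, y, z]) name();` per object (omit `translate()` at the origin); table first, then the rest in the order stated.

table();
translate([-622, 218, 0]) stool();
translate([1474, 218, 0]) stool();
translate([247, 253, 759]) bookshelf();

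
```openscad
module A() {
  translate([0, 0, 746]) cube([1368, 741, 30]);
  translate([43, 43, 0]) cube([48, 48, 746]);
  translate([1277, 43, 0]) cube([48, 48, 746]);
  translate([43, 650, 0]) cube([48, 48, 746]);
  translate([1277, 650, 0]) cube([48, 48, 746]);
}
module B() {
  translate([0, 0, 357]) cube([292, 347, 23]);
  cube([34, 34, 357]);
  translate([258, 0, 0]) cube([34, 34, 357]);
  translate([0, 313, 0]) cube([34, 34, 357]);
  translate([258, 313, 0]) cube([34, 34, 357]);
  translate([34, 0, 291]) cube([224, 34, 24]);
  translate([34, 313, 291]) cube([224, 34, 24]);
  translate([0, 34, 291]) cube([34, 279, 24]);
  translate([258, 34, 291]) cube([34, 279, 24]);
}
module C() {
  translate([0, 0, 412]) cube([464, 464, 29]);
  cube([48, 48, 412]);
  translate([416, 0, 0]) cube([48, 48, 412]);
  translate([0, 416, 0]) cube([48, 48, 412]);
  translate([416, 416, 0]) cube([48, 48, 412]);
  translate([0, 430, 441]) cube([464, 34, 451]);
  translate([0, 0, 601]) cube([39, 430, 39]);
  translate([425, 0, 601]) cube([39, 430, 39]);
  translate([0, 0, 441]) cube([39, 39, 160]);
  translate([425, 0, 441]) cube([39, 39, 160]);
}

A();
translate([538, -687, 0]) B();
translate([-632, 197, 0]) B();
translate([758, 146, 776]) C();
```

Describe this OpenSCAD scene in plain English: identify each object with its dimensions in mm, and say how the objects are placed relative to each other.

A is a table with a 1368×741 mm rectangular top, 30 mm thick, top surface at z = 776 mm, supported by four 48×48 mm square legs, each inset 43 mm from the nearest pair of top edges, running from the floor.

B is a four-legged stool. The seat is a 292×347×23 mm slab whose top surface is at z = 380 mm; four square legs, each 34×34 mm in cross-section, run from the floor (z = 0) to the underside of the seat, each flush with a corner of the seat. Four stretchers, 34 mm wide and 24 mm tall, connect adjacent legs with their undersides at z = 291 mm, each running between the inner faces of the legs it joins and aligned with the legs' outer faces on the other axis.

C is a chair. The seat is a 464×464×29 mm slab with its top at z = 441 mm, on four 48×48 mm corner legs (flush with the seat edges, standing on z = 0). A flat backrest 34 mm thick, 451 mm tall, spans the full seat width and rises from the seat top along its +y edge, rear face flush with the rear of the seat. Two armrests of 39×39 mm section run along each side from the seat's front edge to the front of the backrest, top faces 199 mm above the seat top and outer faces flush with the seat's x-edges; a 39×39 mm post under the front of each armrest stands on the seat at the front corner.

Two stools sit around the table at the −y, −x sides. The chair is on top of the table.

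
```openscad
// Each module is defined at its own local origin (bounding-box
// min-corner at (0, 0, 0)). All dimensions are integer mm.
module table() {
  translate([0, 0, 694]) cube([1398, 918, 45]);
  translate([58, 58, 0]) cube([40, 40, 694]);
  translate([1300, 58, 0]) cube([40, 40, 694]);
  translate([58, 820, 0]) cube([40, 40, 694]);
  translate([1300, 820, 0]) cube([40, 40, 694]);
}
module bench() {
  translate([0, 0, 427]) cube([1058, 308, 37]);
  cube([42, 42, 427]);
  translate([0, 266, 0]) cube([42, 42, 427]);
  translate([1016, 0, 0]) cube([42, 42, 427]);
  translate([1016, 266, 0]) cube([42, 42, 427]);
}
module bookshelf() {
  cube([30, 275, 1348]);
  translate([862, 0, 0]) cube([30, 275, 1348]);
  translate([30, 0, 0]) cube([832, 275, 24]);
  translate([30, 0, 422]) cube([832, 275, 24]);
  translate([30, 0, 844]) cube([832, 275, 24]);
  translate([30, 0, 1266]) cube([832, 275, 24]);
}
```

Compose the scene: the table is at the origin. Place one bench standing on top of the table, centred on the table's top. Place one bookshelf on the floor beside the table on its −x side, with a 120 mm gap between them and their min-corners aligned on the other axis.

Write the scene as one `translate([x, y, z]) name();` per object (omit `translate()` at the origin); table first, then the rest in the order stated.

table();
translate([170, 305, 739]) bench();
translate([-1012, 0, 0]) bookshelf();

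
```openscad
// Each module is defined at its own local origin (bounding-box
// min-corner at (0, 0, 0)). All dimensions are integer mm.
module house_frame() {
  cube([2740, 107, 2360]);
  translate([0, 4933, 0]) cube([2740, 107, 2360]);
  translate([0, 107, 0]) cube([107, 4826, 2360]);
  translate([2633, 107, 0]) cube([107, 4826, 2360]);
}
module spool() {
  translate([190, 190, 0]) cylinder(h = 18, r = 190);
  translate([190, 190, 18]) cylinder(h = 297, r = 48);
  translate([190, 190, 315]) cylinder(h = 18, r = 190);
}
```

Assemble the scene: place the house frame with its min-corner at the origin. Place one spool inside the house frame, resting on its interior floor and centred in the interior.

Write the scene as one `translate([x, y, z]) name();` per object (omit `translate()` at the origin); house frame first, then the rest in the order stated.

house_frame();
translate([1180, 2330, 0]) spool();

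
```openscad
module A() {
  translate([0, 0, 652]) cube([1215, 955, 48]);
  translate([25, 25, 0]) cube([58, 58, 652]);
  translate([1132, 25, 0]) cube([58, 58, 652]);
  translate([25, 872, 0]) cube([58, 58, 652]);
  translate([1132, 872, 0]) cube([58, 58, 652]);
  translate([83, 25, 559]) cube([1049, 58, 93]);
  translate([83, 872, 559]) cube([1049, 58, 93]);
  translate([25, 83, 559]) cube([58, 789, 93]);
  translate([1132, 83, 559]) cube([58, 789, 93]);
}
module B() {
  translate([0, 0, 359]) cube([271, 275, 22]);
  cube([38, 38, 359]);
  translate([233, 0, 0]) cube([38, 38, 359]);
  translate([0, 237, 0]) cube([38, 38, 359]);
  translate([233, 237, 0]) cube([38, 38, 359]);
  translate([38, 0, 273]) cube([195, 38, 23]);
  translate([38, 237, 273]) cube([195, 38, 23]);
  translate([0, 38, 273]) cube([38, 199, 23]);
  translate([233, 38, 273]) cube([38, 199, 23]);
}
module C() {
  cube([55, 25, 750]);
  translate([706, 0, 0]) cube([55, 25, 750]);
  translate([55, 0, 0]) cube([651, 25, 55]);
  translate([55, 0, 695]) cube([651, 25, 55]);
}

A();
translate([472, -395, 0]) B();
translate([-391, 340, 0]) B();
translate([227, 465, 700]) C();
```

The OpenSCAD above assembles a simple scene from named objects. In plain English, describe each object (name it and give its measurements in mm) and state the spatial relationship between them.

A is a table: top 1215 mm (x) × 955 mm (y), 48 mm thick, upper face at z = 700 mm, on four 58×58 mm square legs, each inset 25 mm from the nearest pair of top edges, running from z = 0 to the bottom of the top. Four apron rails, 58 mm thick and 93 mm tall, run between adjacent legs with their top edges flush with the underside of the top and their outer faces flush with the legs' outer faces.

B is a four-legged stool. The seat is a 271×275×22 mm slab whose top surface is at z = 381 mm; four square legs, each 38×38 mm in cross-section, run from the floor (z = 0) to the underside of the seat, each flush with a corner of the seat. Four stretchers, 38 mm wide and 23 mm tall, connect adjacent legs with their undersides at z = 273 mm, each running between the inner faces of the legs it joins and aligned with the legs' outer faces on the other axis.

C is a rectangular picture frame lying in the x–z plane (depth along y). The opening is 651 mm wide (x) by 640 mm tall (z), surrounded by a border 55 mm wide on all four sides. The frame is 25 mm deep and is made of two full-height vertical stiles with two horizontal rails fitted between them.

Two stools sit around the table at the −y, −x sides. The picture frame is on top of the table, centred.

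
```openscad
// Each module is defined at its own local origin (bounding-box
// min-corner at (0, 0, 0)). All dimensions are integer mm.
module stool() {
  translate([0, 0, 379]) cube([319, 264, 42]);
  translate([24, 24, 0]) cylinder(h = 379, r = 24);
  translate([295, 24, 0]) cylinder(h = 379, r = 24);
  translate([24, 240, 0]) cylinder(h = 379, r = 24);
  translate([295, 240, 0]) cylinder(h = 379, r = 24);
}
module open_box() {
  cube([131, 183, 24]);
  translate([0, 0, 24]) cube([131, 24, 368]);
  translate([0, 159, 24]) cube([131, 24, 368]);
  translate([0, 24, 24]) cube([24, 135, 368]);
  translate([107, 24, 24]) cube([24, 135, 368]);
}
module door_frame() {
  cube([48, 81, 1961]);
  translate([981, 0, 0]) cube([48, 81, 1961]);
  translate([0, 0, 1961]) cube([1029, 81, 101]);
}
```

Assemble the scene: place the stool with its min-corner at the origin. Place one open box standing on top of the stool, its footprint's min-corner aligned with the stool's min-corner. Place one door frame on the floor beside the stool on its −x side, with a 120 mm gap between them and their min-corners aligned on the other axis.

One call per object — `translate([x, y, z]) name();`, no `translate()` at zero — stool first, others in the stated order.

stool();
translate([0, 0, 421]) open_box();
translate([-1149, 0, 0]) door_frame();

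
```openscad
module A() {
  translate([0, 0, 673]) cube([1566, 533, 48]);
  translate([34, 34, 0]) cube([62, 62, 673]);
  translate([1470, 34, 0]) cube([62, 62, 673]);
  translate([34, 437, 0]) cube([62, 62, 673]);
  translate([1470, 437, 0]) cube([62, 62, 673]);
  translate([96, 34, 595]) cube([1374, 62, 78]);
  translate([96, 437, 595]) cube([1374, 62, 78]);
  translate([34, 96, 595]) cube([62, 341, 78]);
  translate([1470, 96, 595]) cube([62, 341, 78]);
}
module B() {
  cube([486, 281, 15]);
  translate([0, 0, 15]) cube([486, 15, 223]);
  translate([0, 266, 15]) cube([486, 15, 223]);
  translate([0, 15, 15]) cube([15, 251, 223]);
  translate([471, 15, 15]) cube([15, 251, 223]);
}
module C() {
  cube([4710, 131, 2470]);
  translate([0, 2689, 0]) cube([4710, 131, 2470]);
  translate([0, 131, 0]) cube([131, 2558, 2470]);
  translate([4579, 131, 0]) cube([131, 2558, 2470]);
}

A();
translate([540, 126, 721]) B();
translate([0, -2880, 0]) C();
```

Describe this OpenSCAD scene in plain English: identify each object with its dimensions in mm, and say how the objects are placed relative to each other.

A is a rectangular dining table. The top is 1566×533×48 mm with its upper surface at z = 721 mm. It stands on four 62×62 mm square legs, each inset 34 mm from the nearest pair of top edges, running from the floor to the underside of the top. Four apron rails, 62 mm thick and 78 mm tall, run between adjacent legs with their top edges flush with the underside of the top and their outer faces flush with the legs' outer faces.

B is an open-topped rectangular box: outside dimensions 486×281×238 mm, with a uniform wall and base thickness of 15 mm. The base is a full 486×281 slab on the floor; four walls sit on top of the base. The front and back walls (the −y and +y sides) span the full width; the two side walls fit between them.

C is the wall frame of a small rectangular building: four walls, each 2470 mm tall and 131 mm thick, enclosing a footprint 4710 mm (x) by 2820 mm (y) outside-to-outside, with no floor or roof. The front and back walls (the −y and +y sides) span the full width; the two side walls fit between them.

The open box is on top of the table, centred. The house frame is on the floor beside the table on its −y side.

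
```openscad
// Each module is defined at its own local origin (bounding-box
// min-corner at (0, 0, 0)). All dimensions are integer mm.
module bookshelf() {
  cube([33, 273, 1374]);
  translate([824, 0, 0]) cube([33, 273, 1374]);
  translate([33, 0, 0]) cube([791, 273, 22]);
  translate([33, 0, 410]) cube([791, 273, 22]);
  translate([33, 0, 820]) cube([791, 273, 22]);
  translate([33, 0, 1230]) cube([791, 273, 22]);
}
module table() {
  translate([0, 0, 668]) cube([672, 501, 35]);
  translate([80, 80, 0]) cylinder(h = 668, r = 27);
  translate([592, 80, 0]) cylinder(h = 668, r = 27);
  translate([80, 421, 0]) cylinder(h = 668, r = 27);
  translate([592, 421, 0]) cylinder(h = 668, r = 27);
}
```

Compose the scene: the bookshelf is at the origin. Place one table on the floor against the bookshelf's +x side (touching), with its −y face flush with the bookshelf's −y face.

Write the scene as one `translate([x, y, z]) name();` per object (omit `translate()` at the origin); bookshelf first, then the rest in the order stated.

bookshelf();
translate([857, 0, 0]) table();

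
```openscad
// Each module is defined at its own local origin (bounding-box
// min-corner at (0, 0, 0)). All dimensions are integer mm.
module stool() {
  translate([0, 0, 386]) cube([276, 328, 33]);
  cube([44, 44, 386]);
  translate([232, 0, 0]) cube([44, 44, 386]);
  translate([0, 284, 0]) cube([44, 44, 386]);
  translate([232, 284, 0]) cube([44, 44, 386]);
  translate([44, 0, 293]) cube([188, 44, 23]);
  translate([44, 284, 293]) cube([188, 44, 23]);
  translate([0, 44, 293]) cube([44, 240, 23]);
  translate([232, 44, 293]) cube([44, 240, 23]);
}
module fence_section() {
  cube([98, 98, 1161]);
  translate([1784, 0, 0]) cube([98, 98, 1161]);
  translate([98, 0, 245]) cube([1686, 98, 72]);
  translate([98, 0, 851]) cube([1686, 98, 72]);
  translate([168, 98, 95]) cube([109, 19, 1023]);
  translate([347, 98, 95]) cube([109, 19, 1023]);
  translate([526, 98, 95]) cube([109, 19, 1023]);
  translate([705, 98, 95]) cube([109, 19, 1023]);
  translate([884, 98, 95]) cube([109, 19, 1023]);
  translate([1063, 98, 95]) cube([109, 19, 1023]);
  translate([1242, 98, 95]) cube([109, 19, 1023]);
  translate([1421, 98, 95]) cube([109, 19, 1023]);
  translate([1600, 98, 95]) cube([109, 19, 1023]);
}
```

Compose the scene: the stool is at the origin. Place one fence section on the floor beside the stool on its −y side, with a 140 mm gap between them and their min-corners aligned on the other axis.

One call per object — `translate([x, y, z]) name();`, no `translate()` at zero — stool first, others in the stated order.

stool();
translate([0, -257, 0]) fence_section();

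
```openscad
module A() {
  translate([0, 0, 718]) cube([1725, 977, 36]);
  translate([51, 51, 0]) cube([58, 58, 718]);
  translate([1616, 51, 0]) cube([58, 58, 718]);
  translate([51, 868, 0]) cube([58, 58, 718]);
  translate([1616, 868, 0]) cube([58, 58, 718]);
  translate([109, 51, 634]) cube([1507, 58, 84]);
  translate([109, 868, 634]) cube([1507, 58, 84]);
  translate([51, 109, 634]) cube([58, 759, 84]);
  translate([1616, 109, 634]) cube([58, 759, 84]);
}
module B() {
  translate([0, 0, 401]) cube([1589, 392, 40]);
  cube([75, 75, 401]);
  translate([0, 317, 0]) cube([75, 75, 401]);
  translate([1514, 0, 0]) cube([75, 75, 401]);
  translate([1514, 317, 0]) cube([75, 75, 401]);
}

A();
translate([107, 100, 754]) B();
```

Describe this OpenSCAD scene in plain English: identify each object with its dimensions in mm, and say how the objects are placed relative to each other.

A is a rectangular dining table. The top is 1725×977×36 mm with its upper surface at z = 754 mm. It stands on four 58×58 mm square legs, each inset 51 mm from the nearest pair of top edges, running from the floor to the underside of the top. Four apron rails, 58 mm thick and 84 mm tall, run between adjacent legs with their top edges flush with the underside of the top and their outer faces flush with the legs' outer faces.

B is a long wooden bench with a 1589 mm (x) × 392 mm (y) seat, 40 mm thick, its top surface 441 mm above the floor. Four 75 mm square legs at the seat corners, flush with the edges, run from z = 0 to the seat underside.

The bench is on top of the table.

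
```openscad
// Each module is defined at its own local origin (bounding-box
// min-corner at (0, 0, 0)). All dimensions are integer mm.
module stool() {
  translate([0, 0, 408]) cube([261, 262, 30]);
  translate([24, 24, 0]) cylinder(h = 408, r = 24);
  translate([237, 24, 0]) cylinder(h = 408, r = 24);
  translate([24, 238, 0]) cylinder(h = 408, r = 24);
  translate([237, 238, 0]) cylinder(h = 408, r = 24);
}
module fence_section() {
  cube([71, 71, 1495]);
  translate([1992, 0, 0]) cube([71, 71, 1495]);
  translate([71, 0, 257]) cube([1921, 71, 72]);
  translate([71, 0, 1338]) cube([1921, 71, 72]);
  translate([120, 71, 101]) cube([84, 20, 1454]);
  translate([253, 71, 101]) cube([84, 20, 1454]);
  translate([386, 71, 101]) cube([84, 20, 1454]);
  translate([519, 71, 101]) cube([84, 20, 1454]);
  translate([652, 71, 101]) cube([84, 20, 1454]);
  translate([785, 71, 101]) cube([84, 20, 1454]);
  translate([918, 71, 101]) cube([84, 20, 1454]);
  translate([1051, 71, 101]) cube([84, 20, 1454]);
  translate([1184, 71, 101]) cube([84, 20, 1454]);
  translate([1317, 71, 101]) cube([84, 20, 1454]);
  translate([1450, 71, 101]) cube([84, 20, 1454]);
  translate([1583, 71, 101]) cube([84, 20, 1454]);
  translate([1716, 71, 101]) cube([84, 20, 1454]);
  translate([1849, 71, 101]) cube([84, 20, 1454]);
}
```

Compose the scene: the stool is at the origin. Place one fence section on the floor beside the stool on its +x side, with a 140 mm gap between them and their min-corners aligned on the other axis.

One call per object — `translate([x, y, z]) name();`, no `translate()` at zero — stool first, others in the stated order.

stool();
translate([401, 0, 0]) fence_section();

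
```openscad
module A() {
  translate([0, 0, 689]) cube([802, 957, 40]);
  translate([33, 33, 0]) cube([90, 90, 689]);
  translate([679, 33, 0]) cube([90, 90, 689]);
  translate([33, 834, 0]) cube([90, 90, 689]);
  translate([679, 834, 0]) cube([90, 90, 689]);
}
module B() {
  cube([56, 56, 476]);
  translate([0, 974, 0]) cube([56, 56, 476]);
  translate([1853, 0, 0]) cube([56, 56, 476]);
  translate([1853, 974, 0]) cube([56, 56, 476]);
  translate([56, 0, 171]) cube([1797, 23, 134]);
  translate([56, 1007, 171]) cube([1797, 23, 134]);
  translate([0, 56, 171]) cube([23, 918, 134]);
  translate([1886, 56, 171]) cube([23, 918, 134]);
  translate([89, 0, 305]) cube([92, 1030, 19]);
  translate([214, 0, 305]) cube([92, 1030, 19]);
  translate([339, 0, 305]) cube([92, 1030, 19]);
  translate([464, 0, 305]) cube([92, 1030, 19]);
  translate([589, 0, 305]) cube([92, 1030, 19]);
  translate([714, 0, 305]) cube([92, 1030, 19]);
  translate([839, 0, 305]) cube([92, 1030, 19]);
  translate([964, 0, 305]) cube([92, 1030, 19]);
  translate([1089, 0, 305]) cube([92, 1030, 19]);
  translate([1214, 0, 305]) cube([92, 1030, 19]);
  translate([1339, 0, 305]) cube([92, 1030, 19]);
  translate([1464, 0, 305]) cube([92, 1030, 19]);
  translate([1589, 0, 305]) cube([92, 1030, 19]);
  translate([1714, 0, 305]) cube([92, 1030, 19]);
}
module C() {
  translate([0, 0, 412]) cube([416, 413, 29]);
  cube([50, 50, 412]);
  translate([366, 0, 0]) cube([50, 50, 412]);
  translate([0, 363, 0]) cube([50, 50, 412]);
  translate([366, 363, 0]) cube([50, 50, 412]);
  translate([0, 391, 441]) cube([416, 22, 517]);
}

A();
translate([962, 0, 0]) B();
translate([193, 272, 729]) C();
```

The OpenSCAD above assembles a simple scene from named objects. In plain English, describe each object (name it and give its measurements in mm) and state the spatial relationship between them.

A is a table with a 802×957 mm rectangular top, 40 mm thick, top surface at z = 729 mm, supported by four 90×90 mm square legs, each inset 33 mm from the nearest pair of top edges, running from the floor.

B is a bed frame 1909 mm long (x) by 1030 mm wide (y). Four 56×56 mm corner posts, 476 mm tall, at the corners of the footprint. Four rails of 23 mm thickness and 134 mm height run between adjacent posts with their undersides at z = 171 mm, their outer faces flush with the outside of the frame (the two x-running rails run between the posts' inner faces; the two y-running rails run between the posts' inner faces). 14 slats, each 92 mm wide (x) and 19 mm thick, lie across the top of the two x-running rails, running the full 1030 mm width of the frame in y; the slats are evenly spaced along x between the inner faces of the end posts with equal gaps (rounded down to the nearest mm) at the −x end and between each pair — any rounding remainder accumulates at the +x end.

C is a chair: 416×413 mm seat, 29 mm thick, top at z = 441 mm, on four 50 mm square corner legs flush with the seat edges. A 22 mm thick backrest slab spans the full seat width, extending 517 mm above the seat top, its back face flush with the seat's +y edge.

The bed frame is on the floor beside the table on its +x side. The chair is on top of the table, centred.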